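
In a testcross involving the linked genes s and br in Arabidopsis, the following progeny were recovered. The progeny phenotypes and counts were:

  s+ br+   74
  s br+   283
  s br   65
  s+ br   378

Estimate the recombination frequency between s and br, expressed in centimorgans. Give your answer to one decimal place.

The two most frequent classes, s+ br (378) and s br+ (283), are the parental types, so the F1 was s+ br / s br+.
The recombinant classes are s+ br+ and s br: 74 + 65 = 139.
Recombination frequency = 139/800 = 0.1737 ≈ 17.4%, i.e. 17.4 centimorgans.

17.4 centimorgans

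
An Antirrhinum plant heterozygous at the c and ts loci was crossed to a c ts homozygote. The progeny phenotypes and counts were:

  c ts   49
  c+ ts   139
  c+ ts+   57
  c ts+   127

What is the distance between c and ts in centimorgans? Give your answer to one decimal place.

28.5 centimorgans

The two most frequent classes, c+ ts (139) and c ts+ (127), are the parental types, so the F1 was c+ ts / c ts+.
The recombinant classes are c+ ts+ and c ts: 57 + 49 = 106.
Recombination frequency = 106/372 = 0.2849 ≈ 28.5%, i.e. 28.5 centimorgans.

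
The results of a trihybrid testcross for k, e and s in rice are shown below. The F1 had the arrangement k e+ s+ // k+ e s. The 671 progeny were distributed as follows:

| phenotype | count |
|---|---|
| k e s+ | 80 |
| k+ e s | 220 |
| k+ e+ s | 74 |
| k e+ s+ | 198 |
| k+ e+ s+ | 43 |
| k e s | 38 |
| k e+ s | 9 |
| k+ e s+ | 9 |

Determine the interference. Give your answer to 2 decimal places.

0.29

The two rarest classes, k e+ s and k+ e s+, are the double crossovers. Comparing them with the parentals, only the s allele has switched, so s is the middle locus and the order is e – s – k.
e–s: (154 + 18)/671 = 0.2563; s–k: (81 + 18)/671 = 0.1475.
Expected DCO frequency = 0.2563 × 0.1475 ≈ 0.03780; observed = 18/671 ≈ 0.02683.
Coefficient of coincidence = 0.02683/0.03780 ≈ 0.71; interference = 1 − 0.71 = 0.29.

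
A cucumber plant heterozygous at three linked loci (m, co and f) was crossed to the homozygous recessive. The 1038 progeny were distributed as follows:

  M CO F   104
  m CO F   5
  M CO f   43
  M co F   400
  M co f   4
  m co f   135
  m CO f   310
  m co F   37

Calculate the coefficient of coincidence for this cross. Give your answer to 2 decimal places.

The two most frequent reciprocal classes, M co F and m CO f, are the parental types, so the F1 was M co F / m CO f.
The two rarest classes, M co f and m CO F, are the double crossovers. Comparing them with the parentals, only the f allele has switched, so f is the middle locus and the order is co – f – m.
co–f: (239 + 9)/1038 = 0.2389; f–m: (80 + 9)/1038 = 0.0857.
Expected DCO frequency = 0.2389 × 0.0857 ≈ 0.02047; observed = 9/1038 ≈ 0.00867.
Coefficient of coincidence = 0.00867/0.02047 ≈ 0.42.

0.42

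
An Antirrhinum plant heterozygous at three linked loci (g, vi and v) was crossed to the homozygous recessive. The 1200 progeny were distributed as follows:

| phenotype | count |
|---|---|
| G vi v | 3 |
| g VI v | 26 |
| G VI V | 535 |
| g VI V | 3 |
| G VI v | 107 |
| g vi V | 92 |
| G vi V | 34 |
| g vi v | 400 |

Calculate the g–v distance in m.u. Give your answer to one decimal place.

17.1 m.u.

The two most frequent reciprocal classes, g vi v and G VI V, are the parental types, so the F1 was g vi v / G VI V.
The two rarest classes, G vi v and g VI V, are the double crossovers. Comparing them with the parentals, only the g allele has switched, so g is the middle locus and the order is v – g – vi.
Crossovers in the v–g interval produce the single-crossover classes g vi V and G VI v (92 + 107 = 199) plus the double crossovers (6).
RF(v–g) = (199 + 6) / 1200 = 205/1200 = 0.1708 → 17.1 m.u.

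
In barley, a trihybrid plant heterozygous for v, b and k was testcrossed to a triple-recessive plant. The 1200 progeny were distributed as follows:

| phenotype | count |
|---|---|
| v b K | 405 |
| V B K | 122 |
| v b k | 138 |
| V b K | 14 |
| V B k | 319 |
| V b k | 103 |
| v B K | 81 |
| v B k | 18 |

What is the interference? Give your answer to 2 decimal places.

The two most frequent reciprocal classes, v b K and V B k, are the parental types, so the F1 was v b K / V B k.
The two rarest classes, V b K and v B k, are the double crossovers. Comparing them with the parentals, only the v allele has switched, so v is the middle locus and the order is b – v – k.
b–v: (184 + 32)/1200 = 0.1800; v–k: (260 + 32)/1200 = 0.2433.
Expected DCO frequency = 0.1800 × 0.2433 ≈ 0.04379; observed = 32/1200 ≈ 0.02667.
Coefficient of coincidence = 0.02667/0.04379 ≈ 0.61; interference = 1 − 0.61 = 0.39.

0.39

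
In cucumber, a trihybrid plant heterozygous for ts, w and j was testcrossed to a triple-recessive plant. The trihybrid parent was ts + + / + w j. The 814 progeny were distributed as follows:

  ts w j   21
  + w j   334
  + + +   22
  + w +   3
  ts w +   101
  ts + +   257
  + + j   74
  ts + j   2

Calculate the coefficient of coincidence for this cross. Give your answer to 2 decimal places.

0.47

The two rarest classes, ts + j and + w +, are the double crossovers. Comparing them with the parentals, only the j allele has switched, so j is the middle locus and the order is ts – j – w.
ts–j: (43 + 5)/814 = 0.0590; j–w: (175 + 5)/814 = 0.2211.
Expected DCO frequency = 0.0590 × 0.2211 ≈ 0.01304; observed = 5/814 ≈ 0.00614.
Coefficient of coincidence = 0.00614/0.01304 ≈ 0.47.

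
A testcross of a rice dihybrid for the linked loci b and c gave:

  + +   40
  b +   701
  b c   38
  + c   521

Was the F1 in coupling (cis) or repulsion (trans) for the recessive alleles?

trans

The two most frequent classes are + c (521) and b + (701); these are the parental (non-recombinant) types.
So the F1 carried + c on one chromosome and b + on the other — the recessive alleles are on opposite chromosomes (trans / repulsion).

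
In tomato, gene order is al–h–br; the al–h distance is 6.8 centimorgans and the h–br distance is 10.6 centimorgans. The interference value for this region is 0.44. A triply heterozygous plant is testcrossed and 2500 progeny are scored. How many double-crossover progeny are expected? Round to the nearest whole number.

Map distances give recombination frequencies of 0.068 and 0.106 for the two intervals.
With interference 0.44 (so coincidence = 0.56), expected double-crossover frequency = 0.068 × 0.106 × 0.56 = 0.00404.
Expected number = 0.00404 × 2500 = 10.09 ≈ 10.

10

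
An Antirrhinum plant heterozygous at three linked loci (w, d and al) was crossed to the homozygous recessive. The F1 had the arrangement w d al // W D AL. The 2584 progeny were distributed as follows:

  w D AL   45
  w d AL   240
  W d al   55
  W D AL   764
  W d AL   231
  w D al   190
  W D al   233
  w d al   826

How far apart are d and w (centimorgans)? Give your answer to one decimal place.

20.2 centimorgans

The two rarest classes, W d al and w D AL, are the double crossovers. Comparing them with the parentals, only the w allele has switched, so w is the middle locus and the order is d – w – al.
Crossovers in the d–w interval produce the single-crossover classes w D al and W d AL (190 + 231 = 421) plus the double crossovers (100).
RF(d–w) = (421 + 100) / 2584 = 521/2584 = 0.2016 → 20.2 centimorgans.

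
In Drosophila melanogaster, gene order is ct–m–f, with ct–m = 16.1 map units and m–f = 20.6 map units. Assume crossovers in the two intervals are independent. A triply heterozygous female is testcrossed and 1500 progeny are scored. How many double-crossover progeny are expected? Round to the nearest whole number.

50

Map distances give recombination frequencies of 0.161 and 0.206 for the two intervals.
With no interference, expected double-crossover frequency = 0.161 × 0.206 = 0.03317.
Expected number = 0.03317 × 1500 = 49.75 ≈ 50.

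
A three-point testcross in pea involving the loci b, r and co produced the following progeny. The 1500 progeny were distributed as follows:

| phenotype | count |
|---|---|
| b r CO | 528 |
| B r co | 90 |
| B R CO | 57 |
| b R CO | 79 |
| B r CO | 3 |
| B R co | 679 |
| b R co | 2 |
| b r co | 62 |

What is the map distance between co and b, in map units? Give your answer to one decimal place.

The two most frequent reciprocal classes, B R co and b r CO, are the parental types, so the F1 was B R co / b r CO.
The two rarest classes, b R co and B r CO, are the double crossovers. Comparing them with the parentals, only the b allele has switched, so b is the middle locus and the order is co – b – r.
Crossovers in the co–b interval produce the single-crossover classes B R CO and b r co (57 + 62 = 119) plus the double crossovers (5).
RF(co–b) = (119 + 5) / 1500 = 124/1500 = 0.0827 → 8.3 map units.

8.3 map units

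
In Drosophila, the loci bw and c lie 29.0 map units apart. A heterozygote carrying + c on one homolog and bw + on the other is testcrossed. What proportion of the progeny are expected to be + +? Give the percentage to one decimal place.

14.5%

A map distance of 29.0 map units corresponds to a recombination frequency of 0.290.
The F1 is + c / bw +, so + + is a recombinant gamete class with expected frequency r/2 = 0.290/2 = 0.1450.
That is 0.1450 = 14.5% of the progeny.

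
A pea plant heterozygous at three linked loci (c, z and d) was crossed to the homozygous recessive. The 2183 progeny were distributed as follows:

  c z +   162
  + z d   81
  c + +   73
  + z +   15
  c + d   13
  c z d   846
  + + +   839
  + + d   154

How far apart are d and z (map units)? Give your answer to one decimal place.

The two most frequent reciprocal classes, + + + and c z d, are the parental types, so the F1 was + + + / c z d.
The two rarest classes, + z + and c + d, are the double crossovers. Comparing them with the parentals, only the z allele has switched, so z is the middle locus and the order is c – z – d.
Crossovers in the z–d interval produce the single-crossover classes + + d and c z + (154 + 162 = 316) plus the double crossovers (28).
RF(z–d) = (316 + 28) / 2183 = 344/2183 = 0.1576 → 15.8 map units.

15.8 map units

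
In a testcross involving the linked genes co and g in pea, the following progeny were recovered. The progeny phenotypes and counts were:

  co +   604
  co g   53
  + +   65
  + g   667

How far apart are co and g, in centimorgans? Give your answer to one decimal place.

8.5 centimorgans

The two most frequent classes, + g (667) and co + (604), are the parental types, so the F1 was + g / co +.
The recombinant classes are + + and co g: 65 + 53 = 118.
Recombination frequency = 118/1389 = 0.0850 ≈ 8.5%, i.e. 8.5 centimorgans.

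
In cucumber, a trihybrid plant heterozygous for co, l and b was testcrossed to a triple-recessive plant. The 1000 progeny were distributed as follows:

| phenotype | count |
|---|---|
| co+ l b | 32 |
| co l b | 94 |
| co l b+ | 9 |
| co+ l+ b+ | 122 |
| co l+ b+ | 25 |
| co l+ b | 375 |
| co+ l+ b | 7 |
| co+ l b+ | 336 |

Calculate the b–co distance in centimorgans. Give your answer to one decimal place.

7.3 centimorgans

The two most frequent reciprocal classes, co l+ b and co+ l b+, are the parental types, so the F1 was co l+ b / co+ l b+.
The two rarest classes, co+ l+ b and co l b+, are the double crossovers. Comparing them with the parentals, only the co allele has switched, so co is the middle locus and the order is b – co – l.
Crossovers in the b–co interval produce the single-crossover classes co l+ b+ and co+ l b (25 + 32 = 57) plus the double crossovers (16).
RF(b–co) = (57 + 16) / 1000 = 73/1000 = 0.0730 → 7.3 centimorgans.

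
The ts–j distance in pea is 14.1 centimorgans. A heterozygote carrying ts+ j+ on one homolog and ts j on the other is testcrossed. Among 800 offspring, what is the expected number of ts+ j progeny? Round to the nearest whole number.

A map distance of 14.1 centimorgans corresponds to a recombination frequency of 0.141.
The F1 is ts+ j+ / ts j, so ts+ j is a recombinant gamete class with expected frequency r/2 = 0.141/2 = 0.0705.
Expected number = 0.0705 × 800 = 56.40 ≈ 56.

56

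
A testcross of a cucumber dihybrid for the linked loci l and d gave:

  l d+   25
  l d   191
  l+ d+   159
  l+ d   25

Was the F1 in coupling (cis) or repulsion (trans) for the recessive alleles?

The two most frequent classes are l+ d+ (159) and l d (191); these are the parental (non-recombinant) types.
So the F1 carried l+ d+ on one chromosome and l d on the other — the recessive alleles are on the same chromosome (cis / coupling).

cis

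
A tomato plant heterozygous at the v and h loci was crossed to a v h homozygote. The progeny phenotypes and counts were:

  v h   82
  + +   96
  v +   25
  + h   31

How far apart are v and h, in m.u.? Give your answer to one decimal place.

23.9 m.u.

The two most frequent classes, + + (96) and v h (82), are the parental types, so the F1 was + + / v h.
The recombinant classes are + h and v +: 31 + 25 = 56.
Recombination frequency = 56/234 = 0.2393 ≈ 23.9%, i.e. 23.9 m.u.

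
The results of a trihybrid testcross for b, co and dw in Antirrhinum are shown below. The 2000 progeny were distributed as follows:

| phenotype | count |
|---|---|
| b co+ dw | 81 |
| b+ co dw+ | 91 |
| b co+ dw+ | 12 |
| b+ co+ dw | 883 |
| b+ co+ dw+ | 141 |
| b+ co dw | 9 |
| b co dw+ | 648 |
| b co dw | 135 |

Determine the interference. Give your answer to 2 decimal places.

0.27

The two most frequent reciprocal classes, b co dw+ and b+ co+ dw, are the parental types, so the F1 was b co dw+ / b+ co+ dw.
The two rarest classes, b co+ dw+ and b+ co dw, are the double crossovers. Comparing them with the parentals, only the co allele has switched, so co is the middle locus and the order is dw – co – b.
dw–co: (276 + 21)/2000 = 0.1485; co–b: (172 + 21)/2000 = 0.0965.
Expected DCO frequency = 0.1485 × 0.0965 ≈ 0.01433; observed = 21/2000 ≈ 0.01050.
Coefficient of coincidence = 0.01050/0.01433 ≈ 0.73; interference = 1 − 0.73 = 0.27.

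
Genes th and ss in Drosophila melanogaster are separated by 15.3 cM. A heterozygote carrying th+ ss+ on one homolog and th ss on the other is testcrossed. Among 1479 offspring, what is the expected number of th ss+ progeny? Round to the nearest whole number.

A map distance of 15.3 cM corresponds to a recombination frequency of 0.153.
The F1 is th+ ss+ / th ss, so th ss+ is a recombinant gamete class with expected frequency r/2 = 0.153/2 = 0.0765.
Expected number = 0.0765 × 1479 = 113.14 ≈ 113.

113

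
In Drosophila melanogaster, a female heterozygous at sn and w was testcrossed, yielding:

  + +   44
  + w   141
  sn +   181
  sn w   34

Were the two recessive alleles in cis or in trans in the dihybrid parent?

trans

The two most frequent classes are + w (141) and sn + (181); these are the parental (non-recombinant) types.
So the F1 carried + w on one chromosome and sn + on the other — the recessive alleles are on opposite chromosomes (trans / repulsion).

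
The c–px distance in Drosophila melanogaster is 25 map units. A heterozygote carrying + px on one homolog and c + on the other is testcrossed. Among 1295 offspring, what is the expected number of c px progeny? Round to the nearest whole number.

A map distance of 25 map units corresponds to a recombination frequency of 0.250.
The F1 is + px / c +, so c px is a recombinant gamete class with expected frequency r/2 = 0.250/2 = 0.1250.
Expected number = 0.1250 × 1295 = 161.88 ≈ 162.

162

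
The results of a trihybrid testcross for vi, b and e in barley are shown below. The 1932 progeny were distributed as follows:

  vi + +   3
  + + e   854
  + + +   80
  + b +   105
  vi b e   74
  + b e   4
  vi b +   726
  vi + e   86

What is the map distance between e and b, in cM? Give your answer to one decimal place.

8.3 cM

The two most frequent reciprocal classes, + + e and vi b +, are the parental types, so the F1 was + + e / vi b +.
The two rarest classes, + b e and vi + +, are the double crossovers. Comparing them with the parentals, only the b allele has switched, so b is the middle locus and the order is vi – b – e.
Crossovers in the b–e interval produce the single-crossover classes + + + and vi b e (80 + 74 = 154) plus the double crossovers (7).
RF(b–e) = (154 + 7) / 1932 = 161/1932 = 0.0833 → 8.3 cM.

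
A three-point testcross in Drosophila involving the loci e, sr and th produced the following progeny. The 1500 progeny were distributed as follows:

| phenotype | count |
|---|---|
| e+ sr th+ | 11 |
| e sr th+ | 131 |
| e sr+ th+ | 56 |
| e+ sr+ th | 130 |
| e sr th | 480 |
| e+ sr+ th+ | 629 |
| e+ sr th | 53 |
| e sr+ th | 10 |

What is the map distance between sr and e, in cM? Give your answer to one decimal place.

8.7 cM

The two most frequent reciprocal classes, e+ sr+ th+ and e sr th, are the parental types, so the F1 was e+ sr+ th+ / e sr th.
The two rarest classes, e+ sr th+ and e sr+ th, are the double crossovers. Comparing them with the parentals, only the sr allele has switched, so sr is the middle locus and the order is th – sr – e.
Crossovers in the sr–e interval produce the single-crossover classes e sr+ th+ and e+ sr th (56 + 53 = 109) plus the double crossovers (21).
RF(sr–e) = (109 + 21) / 1500 = 130/1500 = 0.0867 → 8.7 cM.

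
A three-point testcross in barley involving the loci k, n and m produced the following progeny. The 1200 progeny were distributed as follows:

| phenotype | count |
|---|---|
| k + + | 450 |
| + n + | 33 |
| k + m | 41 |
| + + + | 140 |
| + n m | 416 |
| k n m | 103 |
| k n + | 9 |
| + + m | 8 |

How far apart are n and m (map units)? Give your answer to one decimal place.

The two most frequent reciprocal classes, + n m and k + +, are the parental types, so the F1 was + n m / k + +.
The two rarest classes, + + m and k n +, are the double crossovers. Comparing them with the parentals, only the n allele has switched, so n is the middle locus and the order is k – n – m.
Crossovers in the n–m interval produce the single-crossover classes + n + and k + m (33 + 41 = 74) plus the double crossovers (17).
RF(n–m) = (74 + 17) / 1200 = 91/1200 = 0.0758 → 7.6 map units.

7.6 map units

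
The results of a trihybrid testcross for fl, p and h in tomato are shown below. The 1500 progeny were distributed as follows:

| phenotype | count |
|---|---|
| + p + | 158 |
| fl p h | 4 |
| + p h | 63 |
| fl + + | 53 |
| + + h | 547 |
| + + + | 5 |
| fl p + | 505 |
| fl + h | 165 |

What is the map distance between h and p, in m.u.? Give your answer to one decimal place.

8.3 m.u.

The two most frequent reciprocal classes, fl p + and + + h, are the parental types, so the F1 was fl p + / + + h.
The two rarest classes, fl p h and + + +, are the double crossovers. Comparing them with the parentals, only the h allele has switched, so h is the middle locus and the order is fl – h – p.
Crossovers in the h–p interval produce the single-crossover classes fl + + and + p h (53 + 63 = 116) plus the double crossovers (9).
RF(h–p) = (116 + 9) / 1500 = 125/1500 = 0.0833 → 8.3 m.u.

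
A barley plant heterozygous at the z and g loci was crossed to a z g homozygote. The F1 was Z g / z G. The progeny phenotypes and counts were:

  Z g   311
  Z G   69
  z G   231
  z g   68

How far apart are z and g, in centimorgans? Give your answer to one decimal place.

The recombinant classes are Z G and z g: 69 + 68 = 137.
Recombination frequency = 137/679 = 0.2018 ≈ 20.2%, i.e. 20.2 centimorgans.

20.2 centimorgans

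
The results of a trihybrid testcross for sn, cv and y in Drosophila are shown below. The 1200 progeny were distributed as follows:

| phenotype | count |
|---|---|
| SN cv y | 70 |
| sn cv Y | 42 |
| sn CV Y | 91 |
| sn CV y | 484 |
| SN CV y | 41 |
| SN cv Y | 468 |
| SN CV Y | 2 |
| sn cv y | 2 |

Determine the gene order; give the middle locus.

The two most frequent reciprocal classes, SN cv Y and sn CV y, are the parental types, so the F1 was SN cv Y / sn CV y.
The two rarest classes, SN CV Y and sn cv y, are the double crossovers. Comparing them with the parentals, only the cv allele has switched, so cv is the middle locus and the order is y – cv – sn.

cv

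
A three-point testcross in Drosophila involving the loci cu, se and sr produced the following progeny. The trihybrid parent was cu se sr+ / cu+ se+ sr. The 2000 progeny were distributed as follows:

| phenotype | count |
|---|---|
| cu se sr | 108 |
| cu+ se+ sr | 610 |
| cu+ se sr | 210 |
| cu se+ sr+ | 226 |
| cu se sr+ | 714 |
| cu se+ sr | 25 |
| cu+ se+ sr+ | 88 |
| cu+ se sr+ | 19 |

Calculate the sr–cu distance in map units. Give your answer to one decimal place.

The two rarest classes, cu+ se sr+ and cu se+ sr, are the double crossovers. Comparing them with the parentals, only the cu allele has switched, so cu is the middle locus and the order is se – cu – sr.
Crossovers in the cu–sr interval produce the single-crossover classes cu se sr and cu+ se+ sr+ (108 + 88 = 196) plus the double crossovers (44).
RF(cu–sr) = (196 + 44) / 2000 = 240/2000 = 0.1200 → 12.0 map units.

12.0 map units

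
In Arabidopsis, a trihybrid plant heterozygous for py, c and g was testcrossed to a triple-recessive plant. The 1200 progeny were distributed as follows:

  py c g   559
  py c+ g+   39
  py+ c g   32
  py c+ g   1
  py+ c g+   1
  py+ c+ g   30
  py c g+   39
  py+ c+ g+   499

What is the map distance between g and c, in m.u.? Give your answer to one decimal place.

The two most frequent reciprocal classes, py c g and py+ c+ g+, are the parental types, so the F1 was py c g / py+ c+ g+.
The two rarest classes, py c+ g and py+ c g+, are the double crossovers. Comparing them with the parentals, only the c allele has switched, so c is the middle locus and the order is py – c – g.
Crossovers in the c–g interval produce the single-crossover classes py c g+ and py+ c+ g (39 + 30 = 69) plus the double crossovers (2).
RF(c–g) = (69 + 2) / 1200 = 71/1200 = 0.0592 → 5.9 m.u.

5.9 m.u.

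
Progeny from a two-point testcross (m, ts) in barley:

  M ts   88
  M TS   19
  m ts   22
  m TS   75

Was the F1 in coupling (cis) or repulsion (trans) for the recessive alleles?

The two most frequent classes are M ts (88) and m TS (75); these are the parental (non-recombinant) types.
So the F1 carried M ts on one chromosome and m TS on the other — the recessive alleles are on opposite chromosomes (trans / repulsion).

trans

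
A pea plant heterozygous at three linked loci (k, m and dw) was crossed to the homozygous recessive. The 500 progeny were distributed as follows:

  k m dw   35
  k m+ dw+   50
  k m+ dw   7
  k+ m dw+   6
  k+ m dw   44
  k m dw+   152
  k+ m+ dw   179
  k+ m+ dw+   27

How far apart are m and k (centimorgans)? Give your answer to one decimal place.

The two most frequent reciprocal classes, k+ m+ dw and k m dw+, are the parental types, so the F1 was k+ m+ dw / k m dw+.
The two rarest classes, k m+ dw and k+ m dw+, are the double crossovers. Comparing them with the parentals, only the k allele has switched, so k is the middle locus and the order is dw – k – m.
Crossovers in the k–m interval produce the single-crossover classes k+ m dw and k m+ dw+ (44 + 50 = 94) plus the double crossovers (13).
RF(k–m) = (94 + 13) / 500 = 107/500 = 0.2140 → 21.4 centimorgans.

21.4 centimorgans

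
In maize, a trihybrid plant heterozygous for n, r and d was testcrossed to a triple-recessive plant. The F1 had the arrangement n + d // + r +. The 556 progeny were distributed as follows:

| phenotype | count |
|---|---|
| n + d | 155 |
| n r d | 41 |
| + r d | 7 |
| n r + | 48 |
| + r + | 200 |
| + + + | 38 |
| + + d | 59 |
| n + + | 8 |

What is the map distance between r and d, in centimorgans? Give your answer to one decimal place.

16.9 centimorgans

The two rarest classes, n + + and + r d, are the double crossovers. Comparing them with the parentals, only the d allele has switched, so d is the middle locus and the order is r – d – n.
Crossovers in the r–d interval produce the single-crossover classes n r d and + + + (41 + 38 = 79) plus the double crossovers (15).
RF(r–d) = (79 + 15) / 556 = 94/556 = 0.1691 → 16.9 centimorgans.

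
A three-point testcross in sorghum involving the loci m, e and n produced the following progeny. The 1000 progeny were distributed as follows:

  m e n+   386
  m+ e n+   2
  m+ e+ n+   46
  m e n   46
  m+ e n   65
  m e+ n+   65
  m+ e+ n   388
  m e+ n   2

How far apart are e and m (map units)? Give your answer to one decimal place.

The two most frequent reciprocal classes, m e n+ and m+ e+ n, are the parental types, so the F1 was m e n+ / m+ e+ n.
The two rarest classes, m+ e n+ and m e+ n, are the double crossovers. Comparing them with the parentals, only the m allele has switched, so m is the middle locus and the order is n – m – e.
Crossovers in the m–e interval produce the single-crossover classes m e+ n+ and m+ e n (65 + 65 = 130) plus the double crossovers (4).
RF(m–e) = (130 + 4) / 1000 = 134/1000 = 0.1340 → 13.4 map units.

13.4 map units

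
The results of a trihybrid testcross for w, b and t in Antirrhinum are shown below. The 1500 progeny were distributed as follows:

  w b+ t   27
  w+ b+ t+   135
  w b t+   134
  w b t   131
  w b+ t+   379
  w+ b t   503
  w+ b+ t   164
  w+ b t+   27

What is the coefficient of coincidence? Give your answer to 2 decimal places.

0.72

The two most frequent reciprocal classes, w b+ t+ and w+ b t, are the parental types, so the F1 was w b+ t+ / w+ b t.
The two rarest classes, w b+ t and w+ b t+, are the double crossovers. Comparing them with the parentals, only the t allele has switched, so t is the middle locus and the order is b – t – w.
b–t: (298 + 54)/1500 = 0.2347; t–w: (266 + 54)/1500 = 0.2133.
Expected DCO frequency = 0.2347 × 0.2133 ≈ 0.05006; observed = 54/1500 ≈ 0.03600.
Coefficient of coincidence = 0.03600/0.05006 ≈ 0.72.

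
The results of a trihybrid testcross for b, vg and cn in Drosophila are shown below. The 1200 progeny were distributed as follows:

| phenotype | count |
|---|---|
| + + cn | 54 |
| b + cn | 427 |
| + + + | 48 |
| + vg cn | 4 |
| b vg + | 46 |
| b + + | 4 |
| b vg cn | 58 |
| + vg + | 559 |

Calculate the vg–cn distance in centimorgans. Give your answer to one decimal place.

9.5 centimorgans

The two most frequent reciprocal classes, b + cn and + vg +, are the parental types, so the F1 was b + cn / + vg +.
The two rarest classes, b + + and + vg cn, are the double crossovers. Comparing them with the parentals, only the cn allele has switched, so cn is the middle locus and the order is vg – cn – b.
Crossovers in the vg–cn interval produce the single-crossover classes b vg cn and + + + (58 + 48 = 106) plus the double crossovers (8).
RF(vg–cn) = (106 + 8) / 1200 = 114/1200 = 0.0950 → 9.5 centimorgans.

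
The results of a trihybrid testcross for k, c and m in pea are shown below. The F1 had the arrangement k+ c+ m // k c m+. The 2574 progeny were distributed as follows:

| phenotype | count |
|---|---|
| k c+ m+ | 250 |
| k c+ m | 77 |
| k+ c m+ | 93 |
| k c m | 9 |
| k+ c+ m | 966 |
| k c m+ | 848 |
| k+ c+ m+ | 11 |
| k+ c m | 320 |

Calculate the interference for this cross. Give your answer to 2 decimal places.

0.54

The two rarest classes, k+ c+ m+ and k c m, are the double crossovers. Comparing them with the parentals, only the m allele has switched, so m is the middle locus and the order is c – m – k.
c–m: (570 + 20)/2574 = 0.2292; m–k: (170 + 20)/2574 = 0.0738.
Expected DCO frequency = 0.2292 × 0.0738 ≈ 0.01691; observed = 20/2574 ≈ 0.00777.
Coefficient of coincidence = 0.00777/0.01691 ≈ 0.46; interference = 1 − 0.46 = 0.54.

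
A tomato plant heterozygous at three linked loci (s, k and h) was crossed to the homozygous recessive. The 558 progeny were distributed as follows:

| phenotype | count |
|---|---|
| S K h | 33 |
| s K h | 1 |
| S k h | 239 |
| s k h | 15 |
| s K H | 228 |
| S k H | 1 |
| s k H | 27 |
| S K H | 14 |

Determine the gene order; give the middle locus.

The two most frequent reciprocal classes, S k h and s K H, are the parental types, so the F1 was S k h / s K H.
The two rarest classes, S k H and s K h, are the double crossovers. Comparing them with the parentals, only the h allele has switched, so h is the middle locus and the order is k – h – s.

h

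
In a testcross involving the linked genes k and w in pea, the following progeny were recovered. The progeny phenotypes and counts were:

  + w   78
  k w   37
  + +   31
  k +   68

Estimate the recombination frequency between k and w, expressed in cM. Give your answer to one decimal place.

31.8 cM

The two most frequent classes, + w (78) and k + (68), are the parental types, so the F1 was + w / k +.
The recombinant classes are + + and k w: 31 + 37 = 68.
Recombination frequency = 68/214 = 0.3178 ≈ 31.8%, i.e. 31.8 cM.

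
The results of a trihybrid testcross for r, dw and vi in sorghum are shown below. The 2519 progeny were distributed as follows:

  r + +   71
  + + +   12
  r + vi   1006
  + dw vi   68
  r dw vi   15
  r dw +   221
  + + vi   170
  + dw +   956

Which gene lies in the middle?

The two most frequent reciprocal classes, r + vi and + dw +, are the parental types, so the F1 was r + vi / + dw +.
The two rarest classes, r dw vi and + + +, are the double crossovers. Comparing them with the parentals, only the dw allele has switched, so dw is the middle locus and the order is r – dw – vi.

dw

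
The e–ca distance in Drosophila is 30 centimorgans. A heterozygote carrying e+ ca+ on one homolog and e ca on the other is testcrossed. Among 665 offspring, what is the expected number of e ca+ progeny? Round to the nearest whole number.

A map distance of 30 centimorgans corresponds to a recombination frequency of 0.300.
The F1 is e+ ca+ / e ca, so e ca+ is a recombinant gamete class with expected frequency r/2 = 0.300/2 = 0.1500.
Expected number = 0.1500 × 665 = 99.75 ≈ 100.

100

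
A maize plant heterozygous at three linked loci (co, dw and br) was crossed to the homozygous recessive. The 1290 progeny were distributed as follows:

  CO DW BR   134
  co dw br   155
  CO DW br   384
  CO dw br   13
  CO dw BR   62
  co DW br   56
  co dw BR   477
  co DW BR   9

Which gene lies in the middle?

dw

The two most frequent reciprocal classes, CO DW br and co dw BR, are the parental types, so the F1 was CO DW br / co dw BR.
The two rarest classes, CO dw br and co DW BR, are the double crossovers. Comparing them with the parentals, only the dw allele has switched, so dw is the middle locus and the order is br – dw – co.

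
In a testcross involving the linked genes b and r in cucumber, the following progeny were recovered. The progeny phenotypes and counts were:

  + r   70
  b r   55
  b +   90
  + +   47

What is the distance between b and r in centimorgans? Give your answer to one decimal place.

38.9 centimorgans

The two most frequent classes, + r (70) and b + (90), are the parental types, so the F1 was + r / b +.
The recombinant classes are + + and b r: 47 + 55 = 102.
Recombination frequency = 102/262 = 0.3893 ≈ 38.9%, i.e. 38.9 centimorgans.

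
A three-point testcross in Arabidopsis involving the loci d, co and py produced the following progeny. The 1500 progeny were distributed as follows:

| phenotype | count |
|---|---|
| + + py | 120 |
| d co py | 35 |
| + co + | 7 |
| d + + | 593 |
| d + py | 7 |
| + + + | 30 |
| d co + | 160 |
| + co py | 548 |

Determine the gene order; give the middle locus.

The two most frequent reciprocal classes, + co py and d + +, are the parental types, so the F1 was + co py / d + +.
The two rarest classes, + co + and d + py, are the double crossovers. Comparing them with the parentals, only the py allele has switched, so py is the middle locus and the order is co – py – d.

py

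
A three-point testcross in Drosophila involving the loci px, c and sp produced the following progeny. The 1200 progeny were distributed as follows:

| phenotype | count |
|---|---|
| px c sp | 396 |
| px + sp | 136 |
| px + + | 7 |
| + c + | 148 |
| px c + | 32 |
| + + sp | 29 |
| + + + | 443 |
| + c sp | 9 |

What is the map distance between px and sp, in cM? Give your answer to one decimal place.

The two most frequent reciprocal classes, px c sp and + + +, are the parental types, so the F1 was px c sp / + + +.
The two rarest classes, + c sp and px + +, are the double crossovers. Comparing them with the parentals, only the px allele has switched, so px is the middle locus and the order is c – px – sp.
Crossovers in the px–sp interval produce the single-crossover classes px c + and + + sp (32 + 29 = 61) plus the double crossovers (16).
RF(px–sp) = (61 + 16) / 1200 = 77/1200 = 0.0642 → 6.4 cM.

6.4 cM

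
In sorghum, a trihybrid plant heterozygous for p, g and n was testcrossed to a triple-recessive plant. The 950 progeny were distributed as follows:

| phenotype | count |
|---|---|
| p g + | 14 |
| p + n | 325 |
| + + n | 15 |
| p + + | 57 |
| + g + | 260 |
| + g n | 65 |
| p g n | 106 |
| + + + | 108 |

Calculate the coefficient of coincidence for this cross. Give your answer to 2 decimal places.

The two most frequent reciprocal classes, + g + and p + n, are the parental types, so the F1 was + g + / p + n.
The two rarest classes, p g + and + + n, are the double crossovers. Comparing them with the parentals, only the p allele has switched, so p is the middle locus and the order is n – p – g.
n–p: (122 + 29)/950 = 0.1589; p–g: (214 + 29)/950 = 0.2558.
Expected DCO frequency = 0.1589 × 0.2558 ≈ 0.04065; observed = 29/950 ≈ 0.03053.
Coefficient of coincidence = 0.03053/0.04065 ≈ 0.75.

0.75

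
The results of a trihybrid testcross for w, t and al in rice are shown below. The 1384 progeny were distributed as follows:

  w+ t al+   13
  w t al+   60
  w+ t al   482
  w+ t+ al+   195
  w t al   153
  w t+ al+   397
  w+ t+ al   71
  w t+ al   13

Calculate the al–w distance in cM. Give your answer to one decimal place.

27.0 cM

The two most frequent reciprocal classes, w+ t al and w t+ al+, are the parental types, so the F1 was w+ t al / w t+ al+.
The two rarest classes, w+ t al+ and w t+ al, are the double crossovers. Comparing them with the parentals, only the al allele has switched, so al is the middle locus and the order is t – al – w.
Crossovers in the al–w interval produce the single-crossover classes w t al and w+ t+ al+ (153 + 195 = 348) plus the double crossovers (26).
RF(al–w) = (348 + 26) / 1384 = 374/1384 = 0.2702 → 27.0 cM.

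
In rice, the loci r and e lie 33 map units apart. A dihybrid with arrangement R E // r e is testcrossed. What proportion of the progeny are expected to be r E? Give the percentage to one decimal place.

A map distance of 33 map units corresponds to a recombination frequency of 0.330.
The F1 is R E / r e, so r E is a recombinant gamete class with expected frequency r/2 = 0.330/2 = 0.1650.
That is 0.1650 = 16.5% of the progeny.

16.5%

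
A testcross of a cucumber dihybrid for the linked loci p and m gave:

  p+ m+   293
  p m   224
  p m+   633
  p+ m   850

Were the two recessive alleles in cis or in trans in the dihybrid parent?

trans

The two most frequent classes are p+ m (850) and p m+ (633); these are the parental (non-recombinant) types.
So the F1 carried p+ m on one chromosome and p m+ on the other — the recessive alleles are on opposite chromosomes (trans / repulsion).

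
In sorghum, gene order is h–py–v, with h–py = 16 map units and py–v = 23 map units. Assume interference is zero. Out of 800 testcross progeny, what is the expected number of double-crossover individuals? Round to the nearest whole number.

29

Map distances give recombination frequencies of 0.160 and 0.230 for the two intervals.
With no interference, expected double-crossover frequency = 0.160 × 0.230 = 0.03680.
Expected number = 0.03680 × 800 = 29.44 ≈ 29.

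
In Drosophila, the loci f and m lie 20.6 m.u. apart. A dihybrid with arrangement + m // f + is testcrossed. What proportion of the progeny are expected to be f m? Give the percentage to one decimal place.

A map distance of 20.6 m.u. corresponds to a recombination frequency of 0.206.
The F1 is + m / f +, so f m is a recombinant gamete class with expected frequency r/2 = 0.206/2 = 0.1030.
That is 0.1030 = 10.3% of the progeny.

10.3%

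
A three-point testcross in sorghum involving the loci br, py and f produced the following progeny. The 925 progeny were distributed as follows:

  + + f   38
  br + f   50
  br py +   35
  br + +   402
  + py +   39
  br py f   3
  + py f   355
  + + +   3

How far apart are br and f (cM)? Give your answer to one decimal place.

The two most frequent reciprocal classes, + py f and br + +, are the parental types, so the F1 was + py f / br + +.
The two rarest classes, br py f and + + +, are the double crossovers. Comparing them with the parentals, only the br allele has switched, so br is the middle locus and the order is py – br – f.
Crossovers in the br–f interval produce the single-crossover classes + py + and br + f (39 + 50 = 89) plus the double crossovers (6).
RF(br–f) = (89 + 6) / 925 = 95/925 = 0.1027 → 10.3 cM.

10.3 cM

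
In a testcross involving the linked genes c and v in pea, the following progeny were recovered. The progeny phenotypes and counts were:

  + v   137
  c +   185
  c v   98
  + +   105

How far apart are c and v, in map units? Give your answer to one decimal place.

The two most frequent classes, + v (137) and c + (185), are the parental types, so the F1 was + v / c +.
The recombinant classes are + + and c v: 105 + 98 = 203.
Recombination frequency = 203/525 = 0.3867 ≈ 38.7%, i.e. 38.7 map units.

38.7 map units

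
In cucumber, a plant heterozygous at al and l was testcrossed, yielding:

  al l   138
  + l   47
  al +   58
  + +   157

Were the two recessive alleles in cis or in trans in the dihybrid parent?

The two most frequent classes are + + (157) and al l (138); these are the parental (non-recombinant) types.
So the F1 carried + + on one chromosome and al l on the other — the recessive alleles are on the same chromosome (cis / coupling).

cis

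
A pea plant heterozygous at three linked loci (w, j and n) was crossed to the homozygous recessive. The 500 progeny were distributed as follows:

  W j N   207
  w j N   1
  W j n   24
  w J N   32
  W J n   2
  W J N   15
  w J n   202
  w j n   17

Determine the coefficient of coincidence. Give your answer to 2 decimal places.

The two most frequent reciprocal classes, W j N and w J n, are the parental types, so the F1 was W j N / w J n.
The two rarest classes, w j N and W J n, are the double crossovers. Comparing them with the parentals, only the w allele has switched, so w is the middle locus and the order is n – w – j.
n–w: (56 + 3)/500 = 0.1180; w–j: (32 + 3)/500 = 0.0700.
Expected DCO frequency = 0.1180 × 0.0700 ≈ 0.00826; observed = 3/500 ≈ 0.00600.
Coefficient of coincidence = 0.00600/0.00826 ≈ 0.73.

0.73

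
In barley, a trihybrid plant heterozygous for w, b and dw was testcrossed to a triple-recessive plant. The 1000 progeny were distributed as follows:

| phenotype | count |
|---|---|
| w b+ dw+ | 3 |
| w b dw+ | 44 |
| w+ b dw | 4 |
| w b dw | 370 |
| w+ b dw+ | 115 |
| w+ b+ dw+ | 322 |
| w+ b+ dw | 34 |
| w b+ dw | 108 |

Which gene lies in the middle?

The two most frequent reciprocal classes, w+ b+ dw+ and w b dw, are the parental types, so the F1 was w+ b+ dw+ / w b dw.
The two rarest classes, w b+ dw+ and w+ b dw, are the double crossovers. Comparing them with the parentals, only the w allele has switched, so w is the middle locus and the order is dw – w – b.

w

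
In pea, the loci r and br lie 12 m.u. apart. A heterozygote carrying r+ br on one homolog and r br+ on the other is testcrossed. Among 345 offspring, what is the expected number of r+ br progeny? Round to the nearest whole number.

152

A map distance of 12 m.u. corresponds to a recombination frequency of 0.120.
The F1 is r+ br / r br+, so r+ br is a parental gamete class with expected frequency (1 − r)/2 = 0.880/2 = 0.4400.
Expected number = 0.4400 × 345 = 151.80 ≈ 152.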